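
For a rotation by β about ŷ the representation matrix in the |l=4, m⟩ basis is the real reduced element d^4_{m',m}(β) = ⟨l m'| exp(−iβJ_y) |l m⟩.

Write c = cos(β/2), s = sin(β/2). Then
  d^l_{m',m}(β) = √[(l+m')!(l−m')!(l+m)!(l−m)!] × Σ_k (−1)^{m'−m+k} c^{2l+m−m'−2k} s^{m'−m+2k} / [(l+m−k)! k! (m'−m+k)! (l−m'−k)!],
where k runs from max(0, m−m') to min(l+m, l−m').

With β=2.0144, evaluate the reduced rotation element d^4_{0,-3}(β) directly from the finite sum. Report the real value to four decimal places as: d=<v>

d=0.4677

d^4_{0,-3}(β=2.0144) via Wigner's sum:
Half-angle: c=0.534230, s=0.845339. N=√(24·24·1·5040)=1703.830978
k: max(0,(-3)−(0))=0 … min(4+(-3),4−(0))=1
  k=0: (−1)^3·1703.8310/(144)·0.5342^5·0.8453^3 = -0.311027
  k=1: (−1)^4·1703.8310/(144)·0.5342^3·0.8453^5 = +0.778760
d^4_{0,-3}(2.0144) = -0.311027 +0.778760 = +0.467733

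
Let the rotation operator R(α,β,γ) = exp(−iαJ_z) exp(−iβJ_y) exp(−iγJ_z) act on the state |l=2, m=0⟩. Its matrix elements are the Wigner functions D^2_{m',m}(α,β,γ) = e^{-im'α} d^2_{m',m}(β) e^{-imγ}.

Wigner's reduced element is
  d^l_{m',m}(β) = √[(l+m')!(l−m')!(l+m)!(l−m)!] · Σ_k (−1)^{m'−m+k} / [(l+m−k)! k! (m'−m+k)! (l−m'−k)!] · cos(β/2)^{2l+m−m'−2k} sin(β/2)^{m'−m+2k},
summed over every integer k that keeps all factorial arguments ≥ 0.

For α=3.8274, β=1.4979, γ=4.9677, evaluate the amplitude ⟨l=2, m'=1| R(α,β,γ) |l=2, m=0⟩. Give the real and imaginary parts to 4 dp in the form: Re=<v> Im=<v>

Re=0.0688 Im=-0.0563

First d^2_{1,0}(β=1.4979), then the phase factors e^{-i(1)α} and e^{-i(0)γ}:
Half-angle: c=0.732404, s=0.680870. N=√(6·1·2·2)=4.898979
k∈{0,1} keeps every argument non-negative
  k=0: (−1)^1·4.8990/(2)·0.7324^3·0.6809^1 = -0.655228
  k=1: (−1)^2·4.8990/(2)·0.7324^1·0.6809^3 = +0.566264
d^2_{1,0}(1.4979) = -0.655228 +0.566264 = -0.088963
Attach z-rotation phases: D = e^{-i(1)(3.8274)}·(-0.088963)·e^{-i(0)(4.9677)} = +0.068850-0.056340i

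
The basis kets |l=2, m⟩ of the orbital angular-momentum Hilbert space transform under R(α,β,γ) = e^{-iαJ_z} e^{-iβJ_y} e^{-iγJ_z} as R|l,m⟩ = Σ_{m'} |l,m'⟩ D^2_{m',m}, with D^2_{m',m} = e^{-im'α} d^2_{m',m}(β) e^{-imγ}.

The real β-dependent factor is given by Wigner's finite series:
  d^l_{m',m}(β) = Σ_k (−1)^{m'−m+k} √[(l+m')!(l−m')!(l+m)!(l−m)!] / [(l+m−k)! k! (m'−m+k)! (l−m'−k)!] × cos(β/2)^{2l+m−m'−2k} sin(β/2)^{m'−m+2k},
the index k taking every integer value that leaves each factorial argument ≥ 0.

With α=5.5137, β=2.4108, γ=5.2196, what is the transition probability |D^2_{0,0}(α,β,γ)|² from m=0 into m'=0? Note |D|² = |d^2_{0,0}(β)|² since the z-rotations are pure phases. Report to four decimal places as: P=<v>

P=0.1101

Split into d^2_{0,0}(β=2.4108) × two z-phases.
With c≡cos(β/2)=0.357319 and s≡sin(β/2)=0.933982, N=[2·2·2·2]^{1/2}=4.000000
k∈{0,1,2} keeps every argument non-negative
  k=0: (−1)^0·4.0000/(4)·0.3573^4·0.9340^0 = +0.016301
  k=1: (−1)^1·4.0000/(1)·0.3573^2·0.9340^2 = -0.445503
  k=2: (−1)^2·4.0000/(4)·0.3573^0·0.9340^4 = +0.760947
d^2_{0,0}(2.4108) = +0.016301 -0.445503 +0.760947 = +0.331746
|D^2_{0,0}|² = |d^2_{0,0}(β)|² = (+0.331746)² = 0.110055 (the z-rotation phases have unit modulus)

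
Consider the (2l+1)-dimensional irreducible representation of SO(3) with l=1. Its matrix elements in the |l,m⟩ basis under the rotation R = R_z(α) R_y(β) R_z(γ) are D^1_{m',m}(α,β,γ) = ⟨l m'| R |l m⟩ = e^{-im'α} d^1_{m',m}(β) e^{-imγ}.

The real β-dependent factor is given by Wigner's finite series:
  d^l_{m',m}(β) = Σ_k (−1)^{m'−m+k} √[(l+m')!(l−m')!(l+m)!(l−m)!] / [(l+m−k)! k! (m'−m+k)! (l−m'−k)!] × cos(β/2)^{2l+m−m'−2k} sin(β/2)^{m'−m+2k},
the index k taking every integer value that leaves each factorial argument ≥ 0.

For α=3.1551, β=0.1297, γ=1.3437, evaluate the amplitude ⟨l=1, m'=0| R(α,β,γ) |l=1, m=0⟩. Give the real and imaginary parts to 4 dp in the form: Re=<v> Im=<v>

Split into d^1_{0,0}(β=0.1297) × two z-phases.
With c≡cos(β/2)=0.997898 and s≡sin(β/2)=0.064805, N=[1·1·1·1]^{1/2}=1.000000
k: max(0,(0)−(0))=0 … min(1+(0),1−(0))=1
  k=0: (−1)^0·1.0000/(1)·0.9979^2·0.0648^0 = +0.995800
  k=1: (−1)^1·1.0000/(1)·0.9979^0·0.0648^2 = -0.004200
d^1_{0,0}(0.1297) = +0.995800 -0.004200 = +0.991601
D = (+1.000000+0.000000i)·(+0.991601)·(+1.000000+0.000000i) = +0.991601+0.000000i

Re=0.9916 Im=0.0000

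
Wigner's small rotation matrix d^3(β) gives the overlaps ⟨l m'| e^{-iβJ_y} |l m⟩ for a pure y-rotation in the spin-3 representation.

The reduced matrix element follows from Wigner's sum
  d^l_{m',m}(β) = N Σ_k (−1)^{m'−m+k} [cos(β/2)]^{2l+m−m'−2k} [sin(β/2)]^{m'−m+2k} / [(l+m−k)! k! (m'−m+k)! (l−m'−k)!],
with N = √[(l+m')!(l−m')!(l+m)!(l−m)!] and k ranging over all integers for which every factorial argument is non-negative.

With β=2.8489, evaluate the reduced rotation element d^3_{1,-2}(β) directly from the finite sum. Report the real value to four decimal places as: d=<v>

d=0.4180

d^3_{1,-2}(β=2.8489) via Wigner's sum:
c=cos(2.8489/2)=0.145824, s=sin(2.8489/2)=0.989310; N=√[24·2·1·120]=75.894664
k∈{0,1} keeps every argument non-negative
  k=0: (−1)^3·75.8947/(12)·0.1458^3·0.9893^3 = -0.018990
  k=1: (−1)^4·75.8947/(24)·0.1458^1·0.9893^5 = +0.437012
d^3_{1,-2}(2.8489) = -0.018990 +0.437012 = +0.418022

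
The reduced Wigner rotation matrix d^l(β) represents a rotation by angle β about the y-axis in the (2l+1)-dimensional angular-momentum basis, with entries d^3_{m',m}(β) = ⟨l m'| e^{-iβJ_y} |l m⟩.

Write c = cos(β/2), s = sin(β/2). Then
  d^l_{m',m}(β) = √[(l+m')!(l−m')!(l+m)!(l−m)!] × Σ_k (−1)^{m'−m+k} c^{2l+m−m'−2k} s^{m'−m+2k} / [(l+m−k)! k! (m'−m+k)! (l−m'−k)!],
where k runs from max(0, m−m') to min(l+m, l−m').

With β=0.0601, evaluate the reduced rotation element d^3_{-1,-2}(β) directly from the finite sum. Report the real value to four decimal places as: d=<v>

d=-0.0946

d^3_{-1,-2}(β=0.0601) via Wigner's sum:
Half-angle: c=0.999549, s=0.030045. N=√(2·24·1·120)=75.894664
k: max(0,(-2)−(-1))=0 … min(3+(-2),3−(-1))=1
  k=0: (−1)^1·75.8947/(24)·0.9995^5·0.0300^1 = -0.094798
  k=1: (−1)^2·75.8947/(12)·0.9995^3·0.0300^3 = +0.000171
d^3_{-1,-2}(0.0601) = -0.094798 +0.000171 = -0.094627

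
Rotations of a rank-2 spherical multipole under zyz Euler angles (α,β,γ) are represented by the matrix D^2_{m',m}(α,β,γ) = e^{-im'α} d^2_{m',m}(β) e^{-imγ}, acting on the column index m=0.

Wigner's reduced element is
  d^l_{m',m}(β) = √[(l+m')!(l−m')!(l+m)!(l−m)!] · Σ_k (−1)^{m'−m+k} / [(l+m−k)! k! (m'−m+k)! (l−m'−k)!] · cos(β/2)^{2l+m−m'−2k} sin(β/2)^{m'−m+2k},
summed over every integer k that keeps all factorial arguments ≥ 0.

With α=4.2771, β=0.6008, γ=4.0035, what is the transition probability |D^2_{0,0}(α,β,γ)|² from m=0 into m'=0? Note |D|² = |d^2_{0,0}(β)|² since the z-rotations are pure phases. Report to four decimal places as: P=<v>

P=0.2711

First d^2_{0,0}(β=0.6008), then the phase factors e^{-i(0)α} and e^{-i(0)γ}:
c=cos(0.6008/2)=0.955218, s=sin(0.6008/2)=0.295902; N=√[2·2·2·2]=4.000000
The bounds max(0,m−m')=0 and min(l+m,l−m')=2 give 3 terms
  k=0: (−1)^0·4.0000/(4)·0.9552^4·0.2959^0 = +0.832550
  k=1: (−1)^1·4.0000/(1)·0.9552^2·0.2959^2 = -0.319567
  k=2: (−1)^2·4.0000/(4)·0.9552^0·0.2959^4 = +0.007666
d^2_{0,0}(0.6008) = +0.832550 -0.319567 +0.007666 = +0.520650
|D^2_{0,0}|² = |d^2_{0,0}(β)|² = (+0.520650)² = 0.271076 (the z-rotation phases have unit modulus)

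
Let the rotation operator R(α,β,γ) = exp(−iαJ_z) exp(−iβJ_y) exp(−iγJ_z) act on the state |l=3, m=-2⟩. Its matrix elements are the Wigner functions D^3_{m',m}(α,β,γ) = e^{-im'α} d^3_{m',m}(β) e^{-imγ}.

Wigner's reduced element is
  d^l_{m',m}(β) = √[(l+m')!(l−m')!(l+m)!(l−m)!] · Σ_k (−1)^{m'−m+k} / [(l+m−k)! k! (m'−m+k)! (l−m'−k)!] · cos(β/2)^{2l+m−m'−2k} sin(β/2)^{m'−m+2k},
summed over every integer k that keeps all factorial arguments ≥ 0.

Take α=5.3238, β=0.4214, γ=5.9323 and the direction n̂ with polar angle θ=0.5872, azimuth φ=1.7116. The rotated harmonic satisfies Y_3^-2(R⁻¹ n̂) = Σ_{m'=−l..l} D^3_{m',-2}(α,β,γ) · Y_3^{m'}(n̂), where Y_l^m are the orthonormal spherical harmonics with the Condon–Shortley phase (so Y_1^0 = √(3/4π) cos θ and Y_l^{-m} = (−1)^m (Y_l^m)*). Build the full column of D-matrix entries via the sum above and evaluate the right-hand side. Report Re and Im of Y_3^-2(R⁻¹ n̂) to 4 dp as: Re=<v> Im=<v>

Re=0.3912 Im=-0.0341

Need the full column D^3_{m',-2} for m'=−3..3 at α=5.3238, β=0.4214, γ=5.9323.
cos(β/2)=0.977885, sin(β/2)=0.209144
d^3_{-3,-2}: single k=1 term ⇒ +0.458100;  D = -0.414791+0.194432i
d^3_{-2,-2}: k∈[0..1] ⇒ +0.874432 -0.199992 = +0.674440;  D = -0.584939-0.335731i
d^3_{-1,-2}: k∈[0..1] ⇒ -0.591405 +0.054104 = -0.537300;  D = +0.048484+0.535108i
d^3_{0,-2}: k∈[0..1] ⇒ +0.219081 -0.010021 = +0.209059;  D = +0.159659-0.134963i
d^3_{1,-2}: k∈[0..1] ⇒ -0.054104 +0.001237 = -0.052867;  D = -0.051122-0.013469i
d^3_{2,-2}: k∈[0..1] ⇒ +0.009148 -0.000084 = +0.009064;  D = +0.003140+0.008503i
d^3_{3,-2}: single k=0 term ⇒ -0.000959;  D = +0.000546-0.000788i
Y_3^{m'}(θ=0.5872,φ=1.7116) and Σ D·Y over m':
  (-0.4148+0.1944i)·(+0.0291+0.0647i)  (-0.5849-0.3357i)·(-0.2509+0.0726i)  (+0.0485+0.5351i)·(-0.0619-0.4370i)  (+0.1597-0.1350i)·(+0.1445+0.0000i)  (-0.0511-0.0135i)·(+0.0619-0.4370i)  (+0.0031+0.0085i)·(-0.2509-0.0726i)  (+0.0005-0.0008i)·(-0.0291+0.0647i)
Y_3^-2(R⁻¹ n̂) = +0.391206-0.034056i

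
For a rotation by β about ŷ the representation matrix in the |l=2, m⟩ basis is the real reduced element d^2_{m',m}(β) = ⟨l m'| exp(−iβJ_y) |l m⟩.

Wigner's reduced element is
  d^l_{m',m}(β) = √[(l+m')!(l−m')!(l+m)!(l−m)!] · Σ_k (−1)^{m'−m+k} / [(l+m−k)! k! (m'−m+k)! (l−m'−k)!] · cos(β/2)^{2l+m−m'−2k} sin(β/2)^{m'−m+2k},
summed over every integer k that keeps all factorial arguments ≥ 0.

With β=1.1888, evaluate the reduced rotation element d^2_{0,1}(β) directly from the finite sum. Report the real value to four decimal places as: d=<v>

d^2_{0,1}(β=1.1888) via Wigner's sum:
c=cos(1.1888/2)=0.828485, s=sin(1.1888/2)=0.560012; N=√[2·2·6·1]=4.898979
k: max(0,(1)−(0))=1 … min(2+(1),2−(0))=2
  k=1: (−1)^0·4.8990/(2)·0.8285^3·0.5600^1 = +0.780057
  k=2: (−1)^1·4.8990/(2)·0.8285^1·0.5600^3 = -0.356411
d^2_{0,1}(1.1888) = +0.780057 -0.356411 = +0.423645

d=0.4236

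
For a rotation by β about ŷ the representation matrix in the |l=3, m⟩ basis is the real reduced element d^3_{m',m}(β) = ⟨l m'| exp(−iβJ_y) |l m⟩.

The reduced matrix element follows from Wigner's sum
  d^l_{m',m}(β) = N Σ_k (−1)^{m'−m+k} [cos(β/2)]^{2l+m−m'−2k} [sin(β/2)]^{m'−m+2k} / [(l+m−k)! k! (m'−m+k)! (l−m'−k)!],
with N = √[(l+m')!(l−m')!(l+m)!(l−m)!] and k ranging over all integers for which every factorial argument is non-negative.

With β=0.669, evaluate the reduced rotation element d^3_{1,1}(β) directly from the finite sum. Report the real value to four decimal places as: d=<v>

d^3_{1,1}(β=0.669) via Wigner's sum:
c=cos(0.669/2)=0.944575, s=sin(0.669/2)=0.328297; N=√[24·2·24·2]=48.000000
The bounds max(0,m−m')=0 and min(l+m,l−m')=2 give 3 terms
  k=0: (−1)^0·48.0000/(48)·0.9446^6·0.3283^0 = +0.710260
  k=1: (−1)^1·48.0000/(6)·0.9446^4·0.3283^2 = -0.686386
  k=2: (−1)^2·48.0000/(8)·0.9446^2·0.3283^4 = +0.062186
d^3_{1,1}(0.669) = +0.710260 -0.686386 +0.062186 = +0.086060

d=0.0861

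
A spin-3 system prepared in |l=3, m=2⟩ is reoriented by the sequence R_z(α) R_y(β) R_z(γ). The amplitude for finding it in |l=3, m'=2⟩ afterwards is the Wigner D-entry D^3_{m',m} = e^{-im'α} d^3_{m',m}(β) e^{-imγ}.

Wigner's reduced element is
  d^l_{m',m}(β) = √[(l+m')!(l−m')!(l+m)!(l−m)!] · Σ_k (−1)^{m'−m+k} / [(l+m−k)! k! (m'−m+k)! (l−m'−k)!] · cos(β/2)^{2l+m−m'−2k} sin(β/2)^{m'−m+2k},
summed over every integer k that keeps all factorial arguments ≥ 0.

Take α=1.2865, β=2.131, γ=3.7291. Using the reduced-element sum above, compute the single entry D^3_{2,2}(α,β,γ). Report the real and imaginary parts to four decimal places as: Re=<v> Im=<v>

D^3_{2,2}(1.2865,2.131,3.7291) = e^{-i·2·1.2865}·d^3_{2,2}(2.131)·e^{-i·2·3.7291}. Compute d first:
Half-angle: c=0.484067, s=0.875031. N=√(120·1·120·1)=120.000000
Admissible k: 0..1 (factorial args all ≥0)
  k=0: (−1)^0·120.0000/(120)·0.4841^6·0.8750^0 = +0.012866
  k=1: (−1)^1·120.0000/(24)·0.4841^4·0.8750^2 = -0.210203
d^3_{2,2}(2.131) = +0.012866 -0.210203 = -0.197337
Attach z-rotation phases: D = e^{-i(2)(1.2865)}·(-0.197337)·e^{-i(2)(3.7291)} = +0.162150-0.112468i

Re=0.1622 Im=-0.1125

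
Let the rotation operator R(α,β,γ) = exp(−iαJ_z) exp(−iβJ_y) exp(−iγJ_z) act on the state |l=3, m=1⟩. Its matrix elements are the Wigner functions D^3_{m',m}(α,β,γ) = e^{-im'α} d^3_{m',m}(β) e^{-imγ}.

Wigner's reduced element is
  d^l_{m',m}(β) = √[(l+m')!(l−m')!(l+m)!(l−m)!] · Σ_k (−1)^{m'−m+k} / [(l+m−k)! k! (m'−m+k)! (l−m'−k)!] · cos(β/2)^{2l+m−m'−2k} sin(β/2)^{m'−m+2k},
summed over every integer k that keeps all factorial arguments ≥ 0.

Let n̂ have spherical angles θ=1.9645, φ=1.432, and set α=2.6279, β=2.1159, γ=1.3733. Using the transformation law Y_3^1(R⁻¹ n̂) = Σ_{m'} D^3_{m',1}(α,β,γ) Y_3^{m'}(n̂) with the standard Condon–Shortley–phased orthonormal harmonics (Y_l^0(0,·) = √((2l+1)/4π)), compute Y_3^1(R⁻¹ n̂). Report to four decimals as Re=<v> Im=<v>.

Re=0.0502 Im=0.0196

Need the full column D^3_{m',1} for m'=−3..3 at α=2.6279, β=2.1159, γ=1.3733.
cos(β/2)=0.490659, sin(β/2)=0.871351
d^3_{-3,1}: single k=4 term ⇒ +0.537501;  D = +0.523686+0.121080i
d^3_{-2,1}: k∈[3..4] ⇒ +0.494254 -0.779376 = -0.285122;  D = +0.210379+0.192445i
d^3_{-1,1}: k∈[2..4] ⇒ +0.264033 -1.110257 +0.437684 = -0.408541;  D = -0.127037-0.388287i
d^3_{0,1}: k∈[1..3] ⇒ +0.085839 -0.812143 +0.853763 = +0.127460;  D = +0.025010-0.124982i
d^3_{1,1}: k∈[0..2] ⇒ +0.013953 -0.352044 +0.832693 = +0.494602;  D = -0.322844+0.374704i
d^3_{2,1}: k∈[0..1] ⇒ -0.078360 +0.494254 = +0.415894;  D = +0.391259-0.141012i
d^3_{3,1}: single k=0 term ⇒ +0.170433;  D = -0.168039-0.028461i
Y_3^{m'}(θ=1.9645,φ=1.432) and Σ D·Y over m':
  (+0.5237+0.1211i)·(-0.1329+0.3005i)  (+0.2104+0.1924i)·(+0.3216+0.0916i)  (-0.1270-0.3883i)·(-0.0109+0.0781i)  (+0.0250-0.1250i)·(+0.3241+0.0000i)  (-0.3228+0.3747i)·(+0.0109+0.0781i)  (+0.3913-0.1410i)·(+0.3216-0.0916i)  (-0.1680-0.0285i)·(+0.1329+0.3005i)
Y_3^1(R⁻¹ n̂) = +0.050166+0.019650i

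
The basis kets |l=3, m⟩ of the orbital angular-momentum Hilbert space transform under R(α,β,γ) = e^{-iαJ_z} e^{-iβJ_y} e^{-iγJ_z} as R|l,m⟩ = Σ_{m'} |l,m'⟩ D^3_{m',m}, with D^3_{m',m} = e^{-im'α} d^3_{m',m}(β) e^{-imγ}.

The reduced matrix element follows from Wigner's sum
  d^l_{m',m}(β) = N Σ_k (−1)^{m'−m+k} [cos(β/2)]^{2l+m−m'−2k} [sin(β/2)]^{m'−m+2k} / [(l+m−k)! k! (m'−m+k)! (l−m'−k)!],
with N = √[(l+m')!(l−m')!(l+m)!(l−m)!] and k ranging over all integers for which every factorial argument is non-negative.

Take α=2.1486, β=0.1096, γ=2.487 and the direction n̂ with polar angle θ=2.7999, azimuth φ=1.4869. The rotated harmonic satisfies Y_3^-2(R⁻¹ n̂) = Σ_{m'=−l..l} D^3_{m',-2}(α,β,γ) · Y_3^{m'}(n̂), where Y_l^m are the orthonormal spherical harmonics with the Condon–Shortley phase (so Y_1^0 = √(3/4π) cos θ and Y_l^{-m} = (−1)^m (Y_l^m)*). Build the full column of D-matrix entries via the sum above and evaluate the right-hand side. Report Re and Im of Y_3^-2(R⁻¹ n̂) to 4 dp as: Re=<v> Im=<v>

Need the full column D^3_{m',-2} for m'=−3..3 at α=2.1486, β=0.1096, γ=2.487.
cos(β/2)=0.998499, sin(β/2)=0.054773
d^3_{-3,-2}: single k=1 term ⇒ +0.133161;  D = +0.054811-0.121357i
d^3_{-2,-2}: k∈[0..1] ⇒ +0.991027 -0.014910 = +0.976117;  D = -0.964628+0.149321i
d^3_{-1,-2}: k∈[0..1] ⇒ -0.171910 +0.001035 = -0.170875;  D = -0.114127-0.127174i
d^3_{0,-2}: k∈[0..1] ⇒ +0.016333 -0.000049 = +0.016284;  D = +0.004212-0.015730i
d^3_{1,-2}: k∈[0..1] ⇒ -0.001035 +0.000002 = -0.001033;  D = +0.000982-0.000321i
d^3_{2,-2}: k∈[0..1] ⇒ +0.000045 -0.000000 = +0.000045;  D = +0.000035+0.000028i
d^3_{3,-2}: single k=0 term ⇒ -0.000001;  D = -0.000000+0.000001i
Y_3^{m'}(θ=2.7999,φ=1.4869) and Σ D·Y over m':
  (+0.0548-0.1214i)·(-0.0039+0.0152i)  (-0.9646+0.1493i)·(+0.1066+0.0181i)  (-0.1141-0.1272i)·(+0.0312-0.3711i)  (+0.0042-0.0157i)·(-0.5058+0.0000i)  (+0.0010-0.0003i)·(-0.0312-0.3711i)  (+0.0000+0.0000i)·(+0.1066-0.0181i)  (-0.0000+0.0000i)·(+0.0039+0.0152i)
Y_3^-2(R⁻¹ n̂) = -0.156918+0.045792i

Re=-0.1569 Im=0.0458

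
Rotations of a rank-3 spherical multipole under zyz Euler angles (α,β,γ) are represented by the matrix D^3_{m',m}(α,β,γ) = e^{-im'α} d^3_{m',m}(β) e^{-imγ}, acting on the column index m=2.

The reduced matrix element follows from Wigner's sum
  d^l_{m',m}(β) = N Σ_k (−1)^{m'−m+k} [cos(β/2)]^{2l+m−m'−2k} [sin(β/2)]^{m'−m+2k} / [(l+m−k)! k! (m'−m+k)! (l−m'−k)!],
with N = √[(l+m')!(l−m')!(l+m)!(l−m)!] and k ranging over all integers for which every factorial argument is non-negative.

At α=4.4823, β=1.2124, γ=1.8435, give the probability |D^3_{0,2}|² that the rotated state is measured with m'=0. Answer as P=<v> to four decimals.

D^3_{0,2}(4.4823,1.2124,1.8435) = e^{-i·0·4.4823}·d^3_{0,2}(1.2124)·e^{-i·2·1.8435}. Compute d first:
Half-angle: c=0.821819, s=0.569749. N=√(6·6·120·1)=65.726707
k: max(0,(2)−(0))=2 … min(3+(2),3−(0))=3
  k=2: (−1)^0·65.7267/(12)·0.8218^4·0.5697^2 = +0.811021
  k=3: (−1)^1·65.7267/(12)·0.8218^2·0.5697^4 = -0.389804
d^3_{0,2}(1.2124) = +0.811021 -0.389804 = +0.421217
|D^3_{0,2}|² = |d^3_{0,2}(β)|² = (+0.421217)² = 0.177424 (the z-rotation phases have unit modulus)

P=0.1774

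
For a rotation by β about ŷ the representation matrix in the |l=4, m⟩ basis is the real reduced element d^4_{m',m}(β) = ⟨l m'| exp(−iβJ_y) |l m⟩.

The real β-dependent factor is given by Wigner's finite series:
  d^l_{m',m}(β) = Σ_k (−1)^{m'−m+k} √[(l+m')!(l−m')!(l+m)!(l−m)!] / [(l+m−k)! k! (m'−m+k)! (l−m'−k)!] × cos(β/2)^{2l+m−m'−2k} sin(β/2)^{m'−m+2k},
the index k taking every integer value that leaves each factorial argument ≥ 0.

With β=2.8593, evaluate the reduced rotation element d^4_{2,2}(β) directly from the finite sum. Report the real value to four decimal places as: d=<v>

d^4_{2,2}(β=2.8593) via Wigner's sum:
Half-angle: c=0.140678, s=0.990055. N=√(720·2·720·2)=1440.000000
k: max(0,(2)−(2))=0 … min(4+(2),4−(2))=2
  k=0: (−1)^0·1440.0000/(1440)·0.1407^8·0.9901^0 = +0.000000
  k=1: (−1)^1·1440.0000/(120)·0.1407^6·0.9901^2 = -0.000091
  k=2: (−1)^2·1440.0000/(96)·0.1407^4·0.9901^4 = +0.005645
d^4_{2,2}(2.8593) = +0.000000 -0.000091 +0.005645 = +0.005554

d=0.0056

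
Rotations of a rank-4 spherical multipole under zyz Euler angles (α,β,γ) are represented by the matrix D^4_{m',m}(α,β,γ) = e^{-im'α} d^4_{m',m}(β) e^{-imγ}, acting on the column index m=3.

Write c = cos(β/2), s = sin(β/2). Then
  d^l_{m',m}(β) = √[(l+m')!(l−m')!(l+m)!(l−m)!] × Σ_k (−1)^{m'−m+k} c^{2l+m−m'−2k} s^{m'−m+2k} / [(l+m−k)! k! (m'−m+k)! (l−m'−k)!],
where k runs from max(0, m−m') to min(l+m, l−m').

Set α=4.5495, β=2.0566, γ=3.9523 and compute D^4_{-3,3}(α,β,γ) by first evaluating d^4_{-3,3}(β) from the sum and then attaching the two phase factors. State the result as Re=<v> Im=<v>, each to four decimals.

First d^4_{-3,3}(β=2.0566), then the phase factors e^{-i(-3)α} and e^{-i(3)γ}:
With c≡cos(β/2)=0.516276 and s≡sin(β/2)=0.856423, N=[1·5040·5040·1]^{1/2}=5040.000000
Admissible k: 6..7 (factorial args all ≥0)
  k=6: (−1)^0·5040.0000/(720)·0.5163^2·0.8564^6 = +0.736190
  k=7: (−1)^1·5040.0000/(5040)·0.5163^0·0.8564^8 = -0.289404
d^4_{-3,3}(2.0566) = +0.736190 -0.289404 = +0.446785
Phases: e^{-i·(-3)·4.5495}=+0.469449+0.882959i, e^{-i·(3)·3.9523}=+0.758707+0.651432i ⇒ D=-0.097852+0.435938i

Re=-0.0979 Im=0.4359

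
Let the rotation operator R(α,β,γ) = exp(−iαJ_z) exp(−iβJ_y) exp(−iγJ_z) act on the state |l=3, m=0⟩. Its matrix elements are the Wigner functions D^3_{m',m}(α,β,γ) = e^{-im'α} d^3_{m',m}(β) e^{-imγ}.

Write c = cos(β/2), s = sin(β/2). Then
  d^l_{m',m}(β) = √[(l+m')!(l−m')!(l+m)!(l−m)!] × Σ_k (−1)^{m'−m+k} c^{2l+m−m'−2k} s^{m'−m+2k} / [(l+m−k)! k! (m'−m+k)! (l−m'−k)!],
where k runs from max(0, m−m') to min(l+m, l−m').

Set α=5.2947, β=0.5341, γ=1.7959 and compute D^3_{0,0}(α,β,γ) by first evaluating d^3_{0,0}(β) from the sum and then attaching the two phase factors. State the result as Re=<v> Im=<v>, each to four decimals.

Re=0.3031 Im=0.0000

First d^3_{0,0}(β=0.5341), then the phase factors e^{-i(0)α} and e^{-i(0)γ}:
Half-angle: c=0.964554, s=0.263887. N=√(6·6·6·6)=36.000000
The bounds max(0,m−m')=0 and min(l+m,l−m')=3 give 4 terms
  k=0: (−1)^0·36.0000/(36)·0.9646^6·0.2639^0 = +0.805301
  k=1: (−1)^1·36.0000/(4)·0.9646^4·0.2639^2 = -0.542481
  k=2: (−1)^2·36.0000/(4)·0.9646^2·0.2639^4 = +0.040604
  k=3: (−1)^3·36.0000/(36)·0.9646^0·0.2639^6 = -0.000338
d^3_{0,0}(0.5341) = +0.805301 -0.542481 +0.040604 -0.000338 = +0.303086
Attach z-rotation phases: D = e^{-i(0)(5.2947)}·(+0.303086)·e^{-i(0)(1.7959)} = +0.303086+0.000000i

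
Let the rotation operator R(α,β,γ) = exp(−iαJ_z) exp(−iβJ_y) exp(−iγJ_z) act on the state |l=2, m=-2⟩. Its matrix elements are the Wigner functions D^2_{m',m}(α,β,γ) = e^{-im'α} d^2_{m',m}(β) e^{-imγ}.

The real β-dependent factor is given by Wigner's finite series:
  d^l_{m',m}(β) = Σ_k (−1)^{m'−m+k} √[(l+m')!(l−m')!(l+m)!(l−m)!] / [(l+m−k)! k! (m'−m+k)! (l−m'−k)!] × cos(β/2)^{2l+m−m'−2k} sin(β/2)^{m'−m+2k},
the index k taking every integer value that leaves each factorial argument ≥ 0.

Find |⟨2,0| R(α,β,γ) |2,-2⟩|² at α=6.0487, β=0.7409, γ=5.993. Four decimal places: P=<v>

D^2_{0,-2}(6.0487,0.7409,5.993) = e^{-i·0·6.0487}·d^2_{0,-2}(0.7409)·e^{-i·-2·5.993}. Compute d first:
Half-angle: c=0.932165, s=0.362035. N=√(2·2·1·24)=9.797959
The bounds max(0,m−m')=0 and min(l+m,l−m')=0 give 1 term
  k=0: (−1)^2·9.7980/(4)·0.9322^2·0.3620^2 = +0.278973
d^2_{0,-2}(0.7409) = +0.278973
|D^2_{0,-2}|² = |d^2_{0,-2}(β)|² = (+0.278973)² = 0.077826 (the z-rotation phases have unit modulus)

P=0.0778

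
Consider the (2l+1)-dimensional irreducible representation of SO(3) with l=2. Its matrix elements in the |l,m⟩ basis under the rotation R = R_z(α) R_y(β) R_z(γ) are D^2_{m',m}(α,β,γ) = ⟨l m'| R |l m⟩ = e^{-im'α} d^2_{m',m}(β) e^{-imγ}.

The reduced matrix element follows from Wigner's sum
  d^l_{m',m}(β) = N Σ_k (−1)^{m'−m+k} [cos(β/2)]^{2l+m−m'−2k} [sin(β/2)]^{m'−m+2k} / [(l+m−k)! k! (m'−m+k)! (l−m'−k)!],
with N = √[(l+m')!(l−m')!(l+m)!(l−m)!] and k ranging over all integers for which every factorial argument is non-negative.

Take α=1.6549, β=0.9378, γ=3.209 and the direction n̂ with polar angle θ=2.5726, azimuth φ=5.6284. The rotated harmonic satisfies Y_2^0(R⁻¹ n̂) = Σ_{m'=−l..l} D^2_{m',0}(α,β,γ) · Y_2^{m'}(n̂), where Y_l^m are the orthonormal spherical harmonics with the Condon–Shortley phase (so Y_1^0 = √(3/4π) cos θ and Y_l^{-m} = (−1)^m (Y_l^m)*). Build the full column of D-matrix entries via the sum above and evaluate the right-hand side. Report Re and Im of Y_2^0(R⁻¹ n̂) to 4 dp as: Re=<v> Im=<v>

Need the full column D^2_{m',0} for m'=−2..2 at α=1.6549, β=0.9378, γ=3.209.
cos(β/2)=0.892066, sin(β/2)=0.451905
d^2_{-2,0}: single k=2 term ⇒ +0.398075;  D = -0.392456-0.066644i
d^2_{-1,0}: k∈[1..2] ⇒ +0.785803 -0.201658 = +0.584146;  D = -0.049071+0.582081i
d^2_{0,0}: k∈[0..2] ⇒ +0.633268 -0.650053 +0.041705 = +0.024921;  D = +0.024921+0.000000i
d^2_{1,0}: k∈[0..1] ⇒ -0.785803 +0.201658 = -0.584146;  D = +0.049071+0.582081i
d^2_{2,0}: single k=0 term ⇒ +0.398075;  D = -0.392456+0.066644i
Y_2^{m'}(θ=2.5726,φ=5.6284) and Σ D·Y over m':
  (-0.3925-0.0666i)·(+0.0290+0.1083i)  (-0.0491+0.5821i)·(-0.2781-0.2135i)  (+0.0249+0.0000i)·(+0.3561+0.0000i)  (+0.0491+0.5821i)·(+0.2781-0.2135i)  (-0.3925+0.0666i)·(+0.0290-0.1083i)
Y_2^0(R⁻¹ n̂) = +0.276481+0.000000i

Re=0.2765 Im=0.0000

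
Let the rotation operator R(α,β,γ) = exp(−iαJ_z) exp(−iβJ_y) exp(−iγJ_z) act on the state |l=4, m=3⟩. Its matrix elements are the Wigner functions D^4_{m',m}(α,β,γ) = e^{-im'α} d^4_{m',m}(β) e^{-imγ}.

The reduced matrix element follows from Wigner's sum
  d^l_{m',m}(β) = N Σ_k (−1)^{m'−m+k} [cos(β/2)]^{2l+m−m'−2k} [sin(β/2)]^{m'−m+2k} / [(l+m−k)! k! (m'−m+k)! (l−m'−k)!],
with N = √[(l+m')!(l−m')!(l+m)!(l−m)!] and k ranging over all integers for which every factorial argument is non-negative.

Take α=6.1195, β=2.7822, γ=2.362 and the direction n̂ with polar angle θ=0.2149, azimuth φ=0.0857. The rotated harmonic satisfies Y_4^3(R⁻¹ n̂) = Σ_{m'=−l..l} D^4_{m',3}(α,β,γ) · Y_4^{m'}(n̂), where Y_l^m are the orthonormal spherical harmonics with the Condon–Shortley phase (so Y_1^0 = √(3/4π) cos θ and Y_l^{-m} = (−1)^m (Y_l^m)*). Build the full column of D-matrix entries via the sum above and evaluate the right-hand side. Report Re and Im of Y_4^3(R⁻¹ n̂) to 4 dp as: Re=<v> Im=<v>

Re=-0.0757 Im=0.1473

Need the full column D^4_{m',3} for m'=−4..4 at α=6.1195, β=2.7822, γ=2.362.
cos(β/2)=0.178731, sin(β/2)=0.983898
d^4_{-4,3}: single k=7 term ⇒ +0.451227;  D = +0.050988-0.448337i
d^4_{-3,3}: k∈[6..7] ⇒ +0.202860 -0.878215 = -0.675354;  D = -0.184642+0.649624i
d^4_{-2,3}: k∈[5..6] ⇒ +0.059093 -0.596917 = -0.537824;  D = -0.229378+0.486457i
d^4_{-1,3}: k∈[4..5] ⇒ +0.012651 -0.230022 = -0.217371;  D = -0.123507+0.178875i
d^4_{0,3}: k∈[3..4] ⇒ +0.002055 -0.062289 = -0.060234;  D = -0.041843+0.043327i
d^4_{1,3}: k∈[2..3] ⇒ +0.000250 -0.012651 = -0.012400;  D = -0.009953+0.007397i
d^4_{2,3}: k∈[1..2] ⇒ +0.000021 -0.001950 = -0.001929;  D = -0.001715+0.000883i
d^4_{3,3}: k∈[0..1] ⇒ +0.000001 -0.000221 = -0.000220;  D = -0.000209+0.000067i
d^4_{4,3}: single k=0 term ⇒ -0.000016;  D = -0.000016+0.000002i
Y_4^{m'}(θ=0.2149,φ=0.0857) and Σ D·Y over m':
  (+0.0510-0.4483i)·(+0.0009-0.0003i)  (-0.1846+0.6496i)·(+0.0115-0.0030i)  (-0.2294+0.4865i)·(+0.0852-0.0147i)  (-0.1235+0.1789i)·(+0.3616-0.0311i)  (-0.0418+0.0433i)·(+0.6615+0.0000i)  (-0.0100+0.0074i)·(-0.3616-0.0311i)  (-0.0017+0.0009i)·(+0.0852+0.0147i)  (-0.0002+0.0001i)·(-0.0115-0.0030i)  (-0.0000+0.0000i)·(+0.0009+0.0003i)
Y_4^3(R⁻¹ n̂) = -0.075723+0.147272i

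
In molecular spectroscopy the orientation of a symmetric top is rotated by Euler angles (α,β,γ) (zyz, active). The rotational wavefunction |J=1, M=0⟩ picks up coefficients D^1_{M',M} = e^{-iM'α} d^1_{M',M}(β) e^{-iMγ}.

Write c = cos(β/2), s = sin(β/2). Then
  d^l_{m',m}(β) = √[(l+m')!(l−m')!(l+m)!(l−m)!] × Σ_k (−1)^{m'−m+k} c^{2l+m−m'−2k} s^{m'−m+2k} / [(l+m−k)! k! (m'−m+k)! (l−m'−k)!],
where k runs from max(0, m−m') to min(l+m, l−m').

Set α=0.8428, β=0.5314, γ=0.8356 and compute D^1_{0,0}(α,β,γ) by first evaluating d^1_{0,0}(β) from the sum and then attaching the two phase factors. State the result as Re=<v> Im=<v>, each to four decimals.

Re=0.8621 Im=0.0000

First d^1_{0,0}(β=0.5314), then the phase factors e^{-i(0)α} and e^{-i(0)γ}:
Half-angle: c=0.964909, s=0.262585. N=√(1·1·1·1)=1.000000
Admissible k: 0..1 (factorial args all ≥0)
  k=0: (−1)^0·1.0000/(1)·0.9649^2·0.2626^0 = +0.931049
  k=1: (−1)^1·1.0000/(1)·0.9649^0·0.2626^2 = -0.068951
d^1_{0,0}(0.5314) = +0.931049 -0.068951 = +0.862098
Phases: e^{-i·(0)·0.8428}=+1.000000+0.000000i, e^{-i·(0)·0.8356}=+1.000000+0.000000i ⇒ D=+0.862098+0.000000i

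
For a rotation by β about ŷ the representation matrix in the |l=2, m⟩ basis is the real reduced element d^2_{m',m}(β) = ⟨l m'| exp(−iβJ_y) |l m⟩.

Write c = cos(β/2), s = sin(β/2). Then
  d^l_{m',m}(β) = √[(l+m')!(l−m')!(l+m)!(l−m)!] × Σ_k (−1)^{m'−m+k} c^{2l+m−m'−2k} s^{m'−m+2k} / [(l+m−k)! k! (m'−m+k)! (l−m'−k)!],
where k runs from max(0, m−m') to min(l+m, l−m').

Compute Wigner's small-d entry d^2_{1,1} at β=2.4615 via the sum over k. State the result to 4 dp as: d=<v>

d=-0.2842

d^2_{1,1}(β=2.4615) via Wigner's sum:
c=cos(2.4615/2)=0.333531, s=sin(2.4615/2)=0.942739; N=√[6·1·6·1]=6.000000
k: max(0,(1)−(1))=0 … min(2+(1),2−(1))=1
  k=0: (−1)^0·6.0000/(6)·0.3335^4·0.9427^0 = +0.012375
  k=1: (−1)^1·6.0000/(2)·0.3335^2·0.9427^2 = -0.296603
d^2_{1,1}(2.4615) = +0.012375 -0.296603 = -0.284228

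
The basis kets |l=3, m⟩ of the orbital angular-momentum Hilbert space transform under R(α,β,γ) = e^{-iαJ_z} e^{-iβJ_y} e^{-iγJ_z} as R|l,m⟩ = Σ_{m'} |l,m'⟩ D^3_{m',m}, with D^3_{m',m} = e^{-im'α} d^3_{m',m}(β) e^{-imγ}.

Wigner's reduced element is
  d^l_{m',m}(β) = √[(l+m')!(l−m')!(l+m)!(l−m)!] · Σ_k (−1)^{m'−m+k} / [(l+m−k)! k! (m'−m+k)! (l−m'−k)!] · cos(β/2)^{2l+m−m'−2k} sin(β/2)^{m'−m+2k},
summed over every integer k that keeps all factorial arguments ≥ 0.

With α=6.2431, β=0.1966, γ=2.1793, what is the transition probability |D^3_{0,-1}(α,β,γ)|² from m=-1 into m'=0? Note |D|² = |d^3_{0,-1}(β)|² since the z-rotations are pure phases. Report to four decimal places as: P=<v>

P=0.1038

D^3_{0,-1}(6.2431,0.1966,2.1793) = e^{-i·0·6.2431}·d^3_{0,-1}(0.1966)·e^{-i·-1·2.1793}. Compute d first:
With c≡cos(β/2)=0.995172 and s≡sin(β/2)=0.098142, N=[6·6·2·24]^{1/2}=41.569219
The bounds max(0,m−m')=0 and min(l+m,l−m')=2 give 3 terms
  k=0: (−1)^1·41.5692/(12)·0.9952^5·0.0981^1 = -0.331846
  k=1: (−1)^2·41.5692/(4)·0.9952^3·0.0981^3 = +0.009682
  k=2: (−1)^3·41.5692/(12)·0.9952^1·0.0981^5 = -0.000031
d^3_{0,-1}(0.1966) = -0.331846 +0.009682 -0.000031 = -0.322195
|D^3_{0,-1}|² = |d^3_{0,-1}(β)|² = (-0.322195)² = 0.103810 (the z-rotation phases have unit modulus)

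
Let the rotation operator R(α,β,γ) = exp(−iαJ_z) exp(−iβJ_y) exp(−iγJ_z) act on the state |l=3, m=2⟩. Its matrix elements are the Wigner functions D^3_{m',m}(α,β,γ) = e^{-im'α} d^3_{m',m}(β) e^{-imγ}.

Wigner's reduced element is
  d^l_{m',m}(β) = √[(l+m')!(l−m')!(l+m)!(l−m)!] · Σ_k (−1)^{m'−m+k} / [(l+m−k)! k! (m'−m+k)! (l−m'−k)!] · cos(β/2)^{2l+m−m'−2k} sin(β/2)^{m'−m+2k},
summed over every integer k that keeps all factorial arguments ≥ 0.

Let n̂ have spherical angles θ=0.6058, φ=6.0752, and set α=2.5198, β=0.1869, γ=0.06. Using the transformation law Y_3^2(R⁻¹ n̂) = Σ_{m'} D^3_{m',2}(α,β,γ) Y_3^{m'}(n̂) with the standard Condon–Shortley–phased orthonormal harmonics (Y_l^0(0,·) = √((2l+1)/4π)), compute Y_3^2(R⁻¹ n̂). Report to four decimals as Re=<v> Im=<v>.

Need the full column D^3_{m',2} for m'=−3..3 at α=2.5198, β=0.1869, γ=0.06.
cos(β/2)=0.995637, sin(β/2)=0.093314
d^3_{-3,2}: single k=5 term ⇒ +0.000017;  D = +0.000007+0.000016i
d^3_{-2,2}: k∈[4..5] ⇒ +0.000376 -0.000001 = +0.000375;  D = +0.000077-0.000367i
d^3_{-1,2}: k∈[3..4] ⇒ +0.005072 -0.000022 = +0.005050;  D = -0.003723+0.003412i
d^3_{0,2}: k∈[2..3] ⇒ +0.046866 -0.000412 = +0.046454;  D = +0.046120-0.005561i
d^3_{1,2}: k∈[1..2] ⇒ +0.288703 -0.005072 = +0.283631;  D = -0.248666-0.136426i
d^3_{2,2}: k∈[0..1] ⇒ +0.974104 -0.042783 = +0.931322;  D = +0.402752+0.839732i
d^3_{3,2}: single k=0 term ⇒ -0.223629;  D = -0.038843+0.220229i
Y_3^{m'}(θ=0.6058,φ=6.0752) and Σ D·Y over m':
  (+0.0000+0.0000i)·(+0.0625+0.0450i)  (+0.0001-0.0004i)·(+0.2492+0.1101i)  (-0.0037+0.0034i)·(+0.4283+0.0904i)  (+0.0461-0.0056i)·(+0.1162+0.0000i)  (-0.2487-0.1364i)·(-0.4283+0.0904i)  (+0.4028+0.8397i)·(+0.2492-0.1101i)  (-0.0388+0.2202i)·(-0.0625+0.0450i)
Y_3^2(R⁻¹ n̂) = +0.307658+0.185743i

Re=0.3077 Im=0.1857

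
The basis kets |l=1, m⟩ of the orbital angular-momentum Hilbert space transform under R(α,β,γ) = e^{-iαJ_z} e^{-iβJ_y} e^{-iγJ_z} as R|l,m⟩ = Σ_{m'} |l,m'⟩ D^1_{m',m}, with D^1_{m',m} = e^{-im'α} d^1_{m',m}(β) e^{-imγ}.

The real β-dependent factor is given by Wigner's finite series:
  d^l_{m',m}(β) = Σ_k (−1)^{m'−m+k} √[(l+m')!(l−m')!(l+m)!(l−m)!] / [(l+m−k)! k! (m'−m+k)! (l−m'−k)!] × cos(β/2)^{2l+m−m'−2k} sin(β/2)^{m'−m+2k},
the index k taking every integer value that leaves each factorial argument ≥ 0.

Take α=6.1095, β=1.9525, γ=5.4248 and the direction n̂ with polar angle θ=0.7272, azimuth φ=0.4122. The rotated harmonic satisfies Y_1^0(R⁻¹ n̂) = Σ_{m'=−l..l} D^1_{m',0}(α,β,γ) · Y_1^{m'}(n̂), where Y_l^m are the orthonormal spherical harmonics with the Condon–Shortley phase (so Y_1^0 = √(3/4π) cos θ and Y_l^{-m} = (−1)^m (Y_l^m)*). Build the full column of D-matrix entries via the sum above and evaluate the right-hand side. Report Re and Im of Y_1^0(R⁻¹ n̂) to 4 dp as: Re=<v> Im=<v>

Re=0.1152 Im=0.0000

Need the full column D^1_{m',0} for m'=−1..1 at α=6.1095, β=1.9525, γ=5.4248.
cos(β/2)=0.560133, sin(β/2)=0.828403
d^1_{-1,0}: single k=1 term ⇒ +0.656217;  D = +0.646344-0.113403i
d^1_{0,0}: k∈[0..1] ⇒ +0.313749 -0.686251 = -0.372502;  D = -0.372502+0.000000i
d^1_{1,0}: single k=0 term ⇒ -0.656217;  D = -0.646344-0.113403i
Y_1^{m'}(θ=0.7272,φ=0.4122) and Σ D·Y over m':
  (+0.6463-0.1134i)·(+0.2104-0.0920i)  (-0.3725+0.0000i)·(+0.3650+0.0000i)  (-0.6463-0.1134i)·(-0.2104-0.0920i)
Y_1^0(R⁻¹ n̂) = +0.115199+0.000000i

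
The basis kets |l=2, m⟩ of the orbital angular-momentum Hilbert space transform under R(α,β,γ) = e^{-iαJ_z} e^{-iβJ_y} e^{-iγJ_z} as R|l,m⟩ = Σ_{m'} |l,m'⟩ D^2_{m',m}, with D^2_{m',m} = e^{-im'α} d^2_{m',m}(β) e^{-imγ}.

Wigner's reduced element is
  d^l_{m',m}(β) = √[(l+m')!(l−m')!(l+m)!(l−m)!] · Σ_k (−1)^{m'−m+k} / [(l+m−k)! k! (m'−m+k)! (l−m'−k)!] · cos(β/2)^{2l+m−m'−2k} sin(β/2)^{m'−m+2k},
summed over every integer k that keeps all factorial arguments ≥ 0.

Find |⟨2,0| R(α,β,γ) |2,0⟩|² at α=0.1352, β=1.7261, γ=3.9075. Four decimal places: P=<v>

P=0.2154

Split into d^2_{0,0}(β=1.7261) × two z-phases.
With c≡cos(β/2)=0.650123 and s≡sin(β/2)=0.759829, N=[2·2·2·2]^{1/2}=4.000000
The bounds max(0,m−m')=0 and min(l+m,l−m')=2 give 3 terms
  k=0: (−1)^0·4.0000/(4)·0.6501^4·0.7598^0 = +0.178641
  k=1: (−1)^1·4.0000/(1)·0.6501^2·0.7598^2 = -0.976074
  k=2: (−1)^2·4.0000/(4)·0.6501^0·0.7598^4 = +0.333322
d^2_{0,0}(1.7261) = +0.178641 -0.976074 +0.333322 = -0.464111
|D^2_{0,0}|² = |d^2_{0,0}(β)|² = (-0.464111)² = 0.215399 (the z-rotation phases have unit modulus)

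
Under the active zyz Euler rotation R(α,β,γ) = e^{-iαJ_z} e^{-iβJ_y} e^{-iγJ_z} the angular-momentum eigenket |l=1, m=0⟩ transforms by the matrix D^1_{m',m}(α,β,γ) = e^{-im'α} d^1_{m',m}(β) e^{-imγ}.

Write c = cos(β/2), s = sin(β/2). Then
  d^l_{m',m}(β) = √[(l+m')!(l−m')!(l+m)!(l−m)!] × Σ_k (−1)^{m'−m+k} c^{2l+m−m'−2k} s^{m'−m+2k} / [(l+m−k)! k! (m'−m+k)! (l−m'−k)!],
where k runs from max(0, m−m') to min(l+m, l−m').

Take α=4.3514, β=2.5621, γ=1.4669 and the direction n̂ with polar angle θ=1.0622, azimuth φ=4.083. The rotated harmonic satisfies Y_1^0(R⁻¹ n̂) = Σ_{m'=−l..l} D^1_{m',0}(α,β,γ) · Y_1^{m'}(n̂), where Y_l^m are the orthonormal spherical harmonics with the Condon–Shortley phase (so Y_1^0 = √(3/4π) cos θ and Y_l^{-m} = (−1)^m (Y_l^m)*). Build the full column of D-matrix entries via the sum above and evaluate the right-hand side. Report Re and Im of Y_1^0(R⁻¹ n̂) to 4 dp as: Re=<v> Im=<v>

Re=0.0262 Im=0.0000

Need the full column D^1_{m',0} for m'=−1..1 at α=4.3514, β=2.5621, γ=1.4669.
cos(β/2)=0.285709, sin(β/2)=0.958316
d^1_{-1,0}: single k=1 term ⇒ +0.387211;  D = -0.136763-0.362255i
d^1_{0,0}: k∈[0..1] ⇒ +0.081630 -0.918370 = -0.836741;  D = -0.836741+0.000000i
d^1_{1,0}: single k=0 term ⇒ -0.387211;  D = +0.136763-0.362255i
Y_1^{m'}(θ=1.0622,φ=4.083) and Σ D·Y over m':
  (-0.1368-0.3623i)·(-0.1776+0.2439i)  (-0.8367+0.0000i)·(+0.2379+0.0000i)  (+0.1368-0.3623i)·(+0.1776+0.2439i)
Y_1^0(R⁻¹ n̂) = +0.026244+0.000000i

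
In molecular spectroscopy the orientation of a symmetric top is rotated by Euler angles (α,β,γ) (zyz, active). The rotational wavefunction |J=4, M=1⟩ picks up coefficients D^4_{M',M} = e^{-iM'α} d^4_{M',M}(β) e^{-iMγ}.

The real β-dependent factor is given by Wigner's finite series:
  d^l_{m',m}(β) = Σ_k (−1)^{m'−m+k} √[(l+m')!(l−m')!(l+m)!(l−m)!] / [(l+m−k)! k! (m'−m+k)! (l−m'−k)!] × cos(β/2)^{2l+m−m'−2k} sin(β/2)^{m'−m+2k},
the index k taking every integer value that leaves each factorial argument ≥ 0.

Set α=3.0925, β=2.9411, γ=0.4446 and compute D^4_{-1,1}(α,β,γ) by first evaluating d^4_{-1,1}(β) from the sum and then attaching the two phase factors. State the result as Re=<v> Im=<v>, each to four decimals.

Re=0.7201 Im=-0.3875

D^4_{-1,1}(3.0925,2.9411,0.4446) = e^{-i·-1·3.0925}·d^4_{-1,1}(2.9411)·e^{-i·1·0.4446}. Compute d first:
Half-angle: c=0.100079, s=0.994980. N=√(6·120·120·6)=720.000000
k∈{2,3,4,5} keeps every argument non-negative
  k=2: (−1)^0·720.0000/(72)·0.1001^6·0.9950^2 = +0.000010
  k=3: (−1)^1·720.0000/(24)·0.1001^4·0.9950^4 = -0.002949
  k=4: (−1)^2·720.0000/(48)·0.1001^2·0.9950^6 = +0.145767
  k=5: (−1)^3·720.0000/(720)·0.1001^0·0.9950^8 = -0.960535
d^4_{-1,1}(2.9411) = +0.000010 -0.002949 +0.145767 -0.960535 = -0.817708
Phases: e^{-i·(-1)·3.0925}=-0.998795+0.049073i, e^{-i·(1)·0.4446}=+0.902783-0.430097i ⇒ D=+0.720065-0.387496i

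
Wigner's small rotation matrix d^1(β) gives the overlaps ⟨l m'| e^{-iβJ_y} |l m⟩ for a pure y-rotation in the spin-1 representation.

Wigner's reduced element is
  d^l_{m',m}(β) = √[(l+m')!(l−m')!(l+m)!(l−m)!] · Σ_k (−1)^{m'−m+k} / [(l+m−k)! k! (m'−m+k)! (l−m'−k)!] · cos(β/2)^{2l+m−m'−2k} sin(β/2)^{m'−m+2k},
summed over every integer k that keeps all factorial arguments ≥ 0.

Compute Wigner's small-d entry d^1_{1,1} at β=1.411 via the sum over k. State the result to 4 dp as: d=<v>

d^1_{1,1}(β=1.411) via Wigner's sum:
c=cos(1.411/2)=0.761287, s=sin(1.411/2)=0.648415; N=√[2·1·2·1]=2.000000
k: max(0,(1)−(1))=0 … min(1+(1),1−(1))=0
  k=0: (−1)^0·2.0000/(2)·0.7613^2·0.6484^0 = +0.579559
d^1_{1,1}(1.411) = +0.579559

d=0.5796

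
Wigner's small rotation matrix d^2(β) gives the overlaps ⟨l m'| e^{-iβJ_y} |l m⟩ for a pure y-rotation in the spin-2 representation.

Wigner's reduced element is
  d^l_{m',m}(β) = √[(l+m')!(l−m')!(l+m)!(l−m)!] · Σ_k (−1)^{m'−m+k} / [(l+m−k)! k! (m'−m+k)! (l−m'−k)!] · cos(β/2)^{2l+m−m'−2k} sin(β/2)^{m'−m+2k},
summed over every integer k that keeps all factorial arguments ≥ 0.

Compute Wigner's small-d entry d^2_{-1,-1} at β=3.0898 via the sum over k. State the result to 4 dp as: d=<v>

d^2_{-1,-1}(β=3.0898) via Wigner's sum:
Half-angle: c=0.025893, s=0.999665. N=√(1·6·1·6)=6.000000
The bounds max(0,m−m')=0 and min(l+m,l−m')=1 give 2 terms
  k=0: (−1)^0·6.0000/(6)·0.0259^4·0.9997^0 = +0.000000
  k=1: (−1)^1·6.0000/(2)·0.0259^2·0.9997^2 = -0.002010
d^2_{-1,-1}(3.0898) = +0.000000 -0.002010 = -0.002010

d=-0.0020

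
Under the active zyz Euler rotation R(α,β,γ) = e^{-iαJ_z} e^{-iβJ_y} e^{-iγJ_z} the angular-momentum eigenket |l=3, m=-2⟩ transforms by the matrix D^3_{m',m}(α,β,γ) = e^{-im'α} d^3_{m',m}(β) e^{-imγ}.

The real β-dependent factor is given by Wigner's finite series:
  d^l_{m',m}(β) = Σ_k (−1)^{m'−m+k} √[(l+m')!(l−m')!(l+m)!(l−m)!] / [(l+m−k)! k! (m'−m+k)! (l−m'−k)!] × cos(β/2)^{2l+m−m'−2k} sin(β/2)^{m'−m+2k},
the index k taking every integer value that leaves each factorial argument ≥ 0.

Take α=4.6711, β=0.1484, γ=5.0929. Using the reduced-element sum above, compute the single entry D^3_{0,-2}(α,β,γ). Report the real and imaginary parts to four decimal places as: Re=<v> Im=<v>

Split into d^3_{0,-2}(β=0.1484) × two z-phases.
Half-angle: c=0.997248, s=0.074132. N=√(6·6·1·120)=65.726707
k: max(0,(-2)−(0))=0 … min(3+(-2),3−(0))=1
  k=0: (−1)^2·65.7267/(12)·0.9972^4·0.0741^2 = +0.029770
  k=1: (−1)^3·65.7267/(12)·0.9972^2·0.0741^4 = -0.000165
d^3_{0,-2}(0.1484) = +0.029770 -0.000165 = +0.029606
Phases: e^{-i·(0)·4.6711}=+1.000000+0.000000i, e^{-i·(-2)·5.0929}=-0.724132-0.689662i ⇒ D=-0.021439-0.020418i

Re=-0.0214 Im=-0.0204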